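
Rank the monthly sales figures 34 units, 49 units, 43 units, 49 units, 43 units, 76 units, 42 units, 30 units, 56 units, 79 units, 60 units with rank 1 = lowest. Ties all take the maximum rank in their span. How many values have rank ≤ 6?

5

Sorted (ascending): 30, 34, 42, 43, 43, 49, 49, 56, 60, 76, 79
The 2 values of 43 occupy positions 4–5 → each gets rank 5.
The 2 values of 49 occupy positions 6–7 → each gets rank 7.
Ranks ≤ 6: {1, 2, 3, 5, 5} → 5 values.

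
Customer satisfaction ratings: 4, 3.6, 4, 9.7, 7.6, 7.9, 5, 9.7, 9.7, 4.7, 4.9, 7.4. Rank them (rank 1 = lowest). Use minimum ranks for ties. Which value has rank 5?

4.9

Sorted (ascending): 3.6, 4, 4, 4.7, 4.9, 5, 7.4, 7.6, 7.9, 9.7, 9.7, 9.7
The 2 values of 4 occupy positions 2–3 → each gets rank 2.
The 3 values of 9.7 occupy positions 10–12 → each gets rank 10.
Rank 5 → value 4.9.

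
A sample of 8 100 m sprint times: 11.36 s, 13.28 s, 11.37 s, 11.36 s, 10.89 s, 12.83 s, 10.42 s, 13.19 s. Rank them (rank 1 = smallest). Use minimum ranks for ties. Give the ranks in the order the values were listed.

3, 8, 5, 3, 2, 6, 1, 7

Sorted (ascending): 10.42, 10.89, 11.36, 11.36, 11.37, 12.83, 13.19, 13.28
The 2 values of 11.36 occupy positions 3–4 → each gets rank 3.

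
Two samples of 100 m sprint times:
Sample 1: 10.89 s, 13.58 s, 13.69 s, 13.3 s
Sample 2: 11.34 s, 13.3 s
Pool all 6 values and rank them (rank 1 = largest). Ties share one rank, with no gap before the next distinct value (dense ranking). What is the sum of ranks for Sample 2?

7

Sorted (descending): 13.69, 13.58, 13.3, 13.3, 11.34, 10.89
The 2 values of 13.3 share dense rank 3.
Remaining distinct values take the next consecutive integers.
Sample 2 values → pooled ranks: 11.34→4, 13.3→3
Rank sum = 4 + 3 = 7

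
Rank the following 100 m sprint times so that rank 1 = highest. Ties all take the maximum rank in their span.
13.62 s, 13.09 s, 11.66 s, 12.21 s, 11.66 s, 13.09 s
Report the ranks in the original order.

Sorted (descending): 13.62, 13.09, 13.09, 12.21, 11.66, 11.66
The 2 values of 13.09 occupy positions 2–3 → each gets rank 3.
The 2 values of 11.66 occupy positions 5–6 → each gets rank 6.

1, 3, 6, 4, 6, 3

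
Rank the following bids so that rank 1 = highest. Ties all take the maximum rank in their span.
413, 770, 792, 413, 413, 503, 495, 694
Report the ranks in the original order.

Sorted (descending): 792, 770, 694, 503, 495, 413, 413, 413
The 3 values of 413 occupy positions 6–8 → each gets rank 8.

8, 2, 1, 8, 8, 4, 5, 3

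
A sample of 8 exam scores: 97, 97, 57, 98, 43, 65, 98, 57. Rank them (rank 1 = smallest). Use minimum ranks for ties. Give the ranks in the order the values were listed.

Sorted (ascending): 43, 57, 57, 65, 97, 97, 98, 98
The 2 values of 57 occupy positions 2–3 → each gets rank 2.
The 2 values of 97 occupy positions 5–6 → each gets rank 5.
The 2 values of 98 occupy positions 7–8 → each gets rank 7.

5, 5, 2, 7, 1, 4, 7, 2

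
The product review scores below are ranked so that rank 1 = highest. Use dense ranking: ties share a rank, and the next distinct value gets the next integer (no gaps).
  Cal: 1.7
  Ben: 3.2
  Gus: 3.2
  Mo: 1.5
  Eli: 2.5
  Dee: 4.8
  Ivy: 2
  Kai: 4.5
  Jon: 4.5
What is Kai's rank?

2

Sorted (descending): 4.8, 4.5, 4.5, 3.2, 3.2, 2.5, 2, 1.7, 1.5
The 2 values of 4.5 share dense rank 2.
The 2 values of 3.2 share dense rank 3.
Remaining distinct values take the next consecutive integers.
Kai has value 4.5 → rank 2.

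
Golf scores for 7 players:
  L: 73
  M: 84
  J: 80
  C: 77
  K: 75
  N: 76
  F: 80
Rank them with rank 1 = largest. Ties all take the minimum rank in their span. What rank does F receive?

Sorted (descending): 84, 80, 80, 77, 76, 75, 73
The 2 values of 80 occupy positions 2–3 → each gets rank 2.
F has value 80 → rank 2.

2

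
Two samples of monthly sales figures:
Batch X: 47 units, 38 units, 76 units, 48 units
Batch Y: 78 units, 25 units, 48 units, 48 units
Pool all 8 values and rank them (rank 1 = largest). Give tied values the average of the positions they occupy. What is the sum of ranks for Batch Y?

17

Sorted (descending): 78, 76, 48, 48, 48, 47, 38, 25
The 3 values of 48 occupy positions 3–5 → average rank 4.
Batch Y values → pooled ranks: 78→1, 25→8, 48→4, 48→4
Rank sum = 1 + 8 + 4 + 4 = 17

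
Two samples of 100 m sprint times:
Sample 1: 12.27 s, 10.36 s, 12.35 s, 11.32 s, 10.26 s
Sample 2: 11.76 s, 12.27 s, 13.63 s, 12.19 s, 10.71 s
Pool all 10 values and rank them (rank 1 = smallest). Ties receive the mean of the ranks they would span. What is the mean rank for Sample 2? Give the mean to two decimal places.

Sorted (ascending): 10.26, 10.36, 10.71, 11.32, 11.76, 12.19, 12.27, 12.27, 12.35, 13.63
The 2 values of 12.27 occupy positions 7–8 → average rank (7+8)/2 = 7.5.
Sample 2 values → pooled ranks: 11.76→5, 12.27→7.5, 13.63→10, 12.19→6, 10.71→3
Mean rank = (5 + 7.5 + 10 + 6 + 3) / 5 = 6.30

6.30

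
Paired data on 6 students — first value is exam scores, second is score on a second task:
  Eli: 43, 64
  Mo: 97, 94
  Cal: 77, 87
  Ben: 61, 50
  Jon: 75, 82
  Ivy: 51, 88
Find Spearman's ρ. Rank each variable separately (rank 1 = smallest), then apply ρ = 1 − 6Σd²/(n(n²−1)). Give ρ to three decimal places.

Ranks of variable 1: 1, 6, 5, 3, 4, 2
Ranks of variable 2: 2, 6, 4, 1, 3, 5
d = r₁ − r₂: -1, 0, 1, 2, 1, -3
d²: 1, 0, 1, 4, 1, 9; Σd² = 16
ρ = 1 − 6·16/(6·35) = 1 − 96/210 = 0.543

0.543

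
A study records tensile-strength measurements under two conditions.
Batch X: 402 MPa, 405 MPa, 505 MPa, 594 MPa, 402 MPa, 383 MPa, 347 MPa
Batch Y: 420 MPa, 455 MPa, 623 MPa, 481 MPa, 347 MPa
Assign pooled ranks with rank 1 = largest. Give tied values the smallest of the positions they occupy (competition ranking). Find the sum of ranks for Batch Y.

27

Sorted (descending): 623, 594, 505, 481, 455, 420, 405, 402, 402, 383, 347, 347
The 2 values of 402 occupy positions 8–9 → each gets rank 8.
The 2 values of 347 occupy positions 11–12 → each gets rank 11.
Batch Y values → pooled ranks: 420→6, 455→5, 623→1, 481→4, 347→11
Rank sum = 6 + 5 + 1 + 4 + 11 = 27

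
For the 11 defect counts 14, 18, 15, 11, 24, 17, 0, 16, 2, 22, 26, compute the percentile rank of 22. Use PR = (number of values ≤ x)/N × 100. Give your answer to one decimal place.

N = 11.
Strictly below 22: 8. Equal to 22: 1.
PR = 9/11 × 100 = 81.8

81.8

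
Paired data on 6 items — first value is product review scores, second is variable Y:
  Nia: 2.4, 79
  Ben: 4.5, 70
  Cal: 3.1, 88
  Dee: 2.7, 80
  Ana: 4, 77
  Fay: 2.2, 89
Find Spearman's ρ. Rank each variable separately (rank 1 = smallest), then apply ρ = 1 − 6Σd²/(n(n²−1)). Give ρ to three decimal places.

-0.771

Ranks of variable 1: 2, 6, 4, 3, 5, 1
Ranks of variable 2: 3, 1, 5, 4, 2, 6
d = r₁ − r₂: -1, 5, -1, -1, 3, -5
d²: 1, 25, 1, 1, 9, 25; Σd² = 62
ρ = 1 − 6·62/(6·35) = 1 − 372/210 = -0.771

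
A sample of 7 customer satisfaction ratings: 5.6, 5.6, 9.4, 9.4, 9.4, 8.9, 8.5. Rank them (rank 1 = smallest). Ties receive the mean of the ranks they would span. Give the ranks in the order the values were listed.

1.5, 1.5, 6, 6, 6, 4, 3

Sorted (ascending): 5.6, 5.6, 8.5, 8.9, 9.4, 9.4, 9.4
The 2 values of 5.6 occupy positions 1–2 → average rank (1+2)/2 = 1.5.
The 3 values of 9.4 occupy positions 5–7 → average rank 6.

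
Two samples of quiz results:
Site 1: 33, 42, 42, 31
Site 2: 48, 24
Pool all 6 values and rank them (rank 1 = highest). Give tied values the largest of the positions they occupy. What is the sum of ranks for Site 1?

15

Sorted (descending): 48, 42, 42, 33, 31, 24
The 2 values of 42 occupy positions 2–3 → each gets rank 3.
Site 1 values → pooled ranks: 33→4, 42→3, 42→3, 31→5
Rank sum = 4 + 3 + 3 + 5 = 15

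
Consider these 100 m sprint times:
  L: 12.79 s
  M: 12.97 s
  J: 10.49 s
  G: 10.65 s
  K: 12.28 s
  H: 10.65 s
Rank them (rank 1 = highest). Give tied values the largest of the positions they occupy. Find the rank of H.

5

Sorted (descending): 12.97, 12.79, 12.28, 10.65, 10.65, 10.49
The 2 values of 10.65 occupy positions 4–5 → each gets rank 5.
H has value 10.65 s → rank 5.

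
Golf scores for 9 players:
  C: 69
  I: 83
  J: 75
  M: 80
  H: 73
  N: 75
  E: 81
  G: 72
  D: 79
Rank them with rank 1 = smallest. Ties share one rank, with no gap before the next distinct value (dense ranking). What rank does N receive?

Sorted (ascending): 69, 72, 73, 75, 75, 79, 80, 81, 83
The 2 values of 75 share dense rank 4.
Remaining distinct values take the next consecutive integers.
N has value 75 → rank 4.

4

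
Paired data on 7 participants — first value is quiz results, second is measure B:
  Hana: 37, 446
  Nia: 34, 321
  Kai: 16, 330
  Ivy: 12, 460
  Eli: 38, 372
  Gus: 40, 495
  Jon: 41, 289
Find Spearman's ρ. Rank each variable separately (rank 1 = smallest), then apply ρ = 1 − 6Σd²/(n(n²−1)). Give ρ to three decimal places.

-0.179

Ranks of variable 1: 4, 3, 2, 1, 5, 6, 7
Ranks of variable 2: 5, 2, 3, 6, 4, 7, 1
d = r₁ − r₂: -1, 1, -1, -5, 1, -1, 6
d²: 1, 1, 1, 25, 1, 1, 36; Σd² = 66
ρ = 1 − 6·66/(7·48) = 1 − 396/336 = -0.179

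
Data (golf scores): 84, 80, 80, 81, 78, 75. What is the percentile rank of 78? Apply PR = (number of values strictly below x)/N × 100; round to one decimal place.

16.7

N = 6.
Strictly below 78: 1. Equal to 78: 1.
PR = 1/6 × 100 = 16.7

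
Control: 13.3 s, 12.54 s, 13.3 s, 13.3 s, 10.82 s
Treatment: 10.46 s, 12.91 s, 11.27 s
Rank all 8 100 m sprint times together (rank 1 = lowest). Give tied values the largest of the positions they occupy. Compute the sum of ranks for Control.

30

Sorted (ascending): 10.46, 10.82, 11.27, 12.54, 12.91, 13.3, 13.3, 13.3
The 3 values of 13.3 occupy positions 6–8 → each gets rank 8.
Control values → pooled ranks: 13.3→8, 12.54→4, 13.3→8, 13.3→8, 10.82→2
Rank sum = 8 + 4 + 8 + 8 + 2 = 30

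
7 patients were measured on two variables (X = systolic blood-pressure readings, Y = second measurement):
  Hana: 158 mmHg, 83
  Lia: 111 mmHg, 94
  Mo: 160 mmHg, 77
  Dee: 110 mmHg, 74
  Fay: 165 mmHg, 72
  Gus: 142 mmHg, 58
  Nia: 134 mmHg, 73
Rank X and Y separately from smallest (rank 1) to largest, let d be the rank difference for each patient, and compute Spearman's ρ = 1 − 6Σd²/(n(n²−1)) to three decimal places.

-0.250

Ranks of variable 1: 5, 2, 6, 1, 7, 4, 3
Ranks of variable 2: 6, 7, 5, 4, 2, 1, 3
d = r₁ − r₂: -1, -5, 1, -3, 5, 3, 0
d²: 1, 25, 1, 9, 25, 9, 0; Σd² = 70
ρ = 1 − 6·70/(7·48) = 1 − 420/336 = -0.250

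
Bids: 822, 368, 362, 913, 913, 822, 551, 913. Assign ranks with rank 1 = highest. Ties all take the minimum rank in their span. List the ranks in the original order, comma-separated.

Sorted (descending): 913, 913, 913, 822, 822, 551, 368, 362
The 3 values of 913 occupy positions 1–3 → each gets rank 1.
The 2 values of 822 occupy positions 4–5 → each gets rank 4.

4, 7, 8, 1, 1, 4, 6, 1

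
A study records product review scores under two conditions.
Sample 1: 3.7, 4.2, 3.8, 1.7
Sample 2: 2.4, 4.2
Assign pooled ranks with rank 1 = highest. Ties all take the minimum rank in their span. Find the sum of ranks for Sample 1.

14

Sorted (descending): 4.2, 4.2, 3.8, 3.7, 2.4, 1.7
The 2 values of 4.2 occupy positions 1–2 → each gets rank 1.
Sample 1 values → pooled ranks: 3.7→4, 4.2→1, 3.8→3, 1.7→6
Rank sum = 4 + 1 + 3 + 6 = 14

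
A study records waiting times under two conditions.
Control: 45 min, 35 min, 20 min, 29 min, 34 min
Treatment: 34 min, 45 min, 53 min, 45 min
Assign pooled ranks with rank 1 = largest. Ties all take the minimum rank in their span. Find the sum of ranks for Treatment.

11

Sorted (descending): 53, 45, 45, 45, 35, 34, 34, 29, 20
The 3 values of 45 occupy positions 2–4 → each gets rank 2.
The 2 values of 34 occupy positions 6–7 → each gets rank 6.
Treatment values → pooled ranks: 34→6, 45→2, 53→1, 45→2
Rank sum = 6 + 2 + 1 + 2 = 11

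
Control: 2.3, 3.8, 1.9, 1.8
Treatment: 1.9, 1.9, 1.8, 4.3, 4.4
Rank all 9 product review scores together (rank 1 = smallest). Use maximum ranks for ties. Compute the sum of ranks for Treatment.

29

Sorted (ascending): 1.8, 1.8, 1.9, 1.9, 1.9, 2.3, 3.8, 4.3, 4.4
The 2 values of 1.8 occupy positions 1–2 → each gets rank 2.
The 3 values of 1.9 occupy positions 3–5 → each gets rank 5.
Treatment values → pooled ranks: 1.9→5, 1.9→5, 1.8→2, 4.3→8, 4.4→9
Rank sum = 5 + 5 + 2 + 8 + 9 = 29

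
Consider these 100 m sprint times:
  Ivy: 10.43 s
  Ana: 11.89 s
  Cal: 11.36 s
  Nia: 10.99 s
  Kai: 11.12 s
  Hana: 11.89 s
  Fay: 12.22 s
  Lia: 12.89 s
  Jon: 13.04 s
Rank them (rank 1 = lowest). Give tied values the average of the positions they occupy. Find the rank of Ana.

5.5

Sorted (ascending): 10.43, 10.99, 11.12, 11.36, 11.89, 11.89, 12.22, 12.89, 13.04
The 2 values of 11.89 occupy positions 5–6 → average rank (5+6)/2 = 5.5.
Ana has value 11.89 s → rank 5.5.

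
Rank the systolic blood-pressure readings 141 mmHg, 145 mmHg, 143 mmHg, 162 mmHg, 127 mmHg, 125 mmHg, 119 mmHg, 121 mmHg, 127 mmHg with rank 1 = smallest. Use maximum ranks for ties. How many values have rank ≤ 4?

3

Sorted (ascending): 119, 121, 125, 127, 127, 141, 143, 145, 162
The 2 values of 127 occupy positions 4–5 → each gets rank 5.
Ranks ≤ 4: {1, 2, 3} → 3 values.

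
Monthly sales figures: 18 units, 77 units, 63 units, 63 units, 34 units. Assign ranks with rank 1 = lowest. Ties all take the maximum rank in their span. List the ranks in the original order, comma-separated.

1, 5, 4, 4, 2

Sorted (ascending): 18, 34, 63, 63, 77
The 2 values of 63 occupy positions 3–4 → each gets rank 4.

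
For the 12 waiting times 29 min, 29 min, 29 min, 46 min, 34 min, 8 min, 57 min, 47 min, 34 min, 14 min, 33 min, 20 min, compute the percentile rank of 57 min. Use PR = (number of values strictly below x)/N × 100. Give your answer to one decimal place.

91.7

N = 12.
Strictly below 57: 11. Equal to 57: 1.
PR = 11/12 × 100 = 91.7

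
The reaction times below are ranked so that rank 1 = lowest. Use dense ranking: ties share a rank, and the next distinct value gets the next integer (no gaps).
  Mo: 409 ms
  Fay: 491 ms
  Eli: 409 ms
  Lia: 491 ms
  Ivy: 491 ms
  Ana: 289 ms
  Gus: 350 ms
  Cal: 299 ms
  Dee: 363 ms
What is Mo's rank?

Sorted (ascending): 289, 299, 350, 363, 409, 409, 491, 491, 491
The 2 values of 409 share dense rank 5.
The 3 values of 491 share dense rank 6.
Remaining distinct values take the next consecutive integers.
Mo has value 409 ms → rank 5.

5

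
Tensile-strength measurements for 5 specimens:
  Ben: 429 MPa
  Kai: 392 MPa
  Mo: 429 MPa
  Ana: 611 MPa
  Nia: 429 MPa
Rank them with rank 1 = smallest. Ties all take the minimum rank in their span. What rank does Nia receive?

2

Sorted (ascending): 392, 429, 429, 429, 611
The 3 values of 429 occupy positions 2–4 → each gets rank 2.
Nia has value 429 MPa → rank 2.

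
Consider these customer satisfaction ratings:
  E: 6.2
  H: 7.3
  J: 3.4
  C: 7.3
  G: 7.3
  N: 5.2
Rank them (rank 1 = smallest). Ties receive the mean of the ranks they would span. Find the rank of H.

5

Sorted (ascending): 3.4, 5.2, 6.2, 7.3, 7.3, 7.3
The 3 values of 7.3 occupy positions 4–6 → average rank 5.
H has value 7.3 → rank 5.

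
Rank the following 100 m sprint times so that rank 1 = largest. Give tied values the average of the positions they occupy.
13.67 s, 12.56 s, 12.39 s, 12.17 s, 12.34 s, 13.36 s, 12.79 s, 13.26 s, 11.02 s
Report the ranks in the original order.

Sorted (descending): 13.67, 13.36, 13.26, 12.79, 12.56, 12.39, 12.34, 12.17, 11.02
No ties — each value takes its position as its rank.

1, 5, 6, 8, 7, 2, 4, 3, 9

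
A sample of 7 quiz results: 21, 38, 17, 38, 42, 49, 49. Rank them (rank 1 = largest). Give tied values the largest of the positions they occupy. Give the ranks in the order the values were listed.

6, 5, 7, 5, 3, 2, 2

Sorted (descending): 49, 49, 42, 38, 38, 21, 17
The 2 values of 49 occupy positions 1–2 → each gets rank 2.
The 2 values of 38 occupy positions 4–5 → each gets rank 5.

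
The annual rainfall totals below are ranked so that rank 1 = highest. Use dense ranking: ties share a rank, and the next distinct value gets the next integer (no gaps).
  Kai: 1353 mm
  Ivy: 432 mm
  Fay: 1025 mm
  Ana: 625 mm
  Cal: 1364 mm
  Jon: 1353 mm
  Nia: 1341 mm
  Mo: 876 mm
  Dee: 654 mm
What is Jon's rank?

2

Sorted (descending): 1364, 1353, 1353, 1341, 1025, 876, 654, 625, 432
The 2 values of 1353 share dense rank 2.
Remaining distinct values take the next consecutive integers.
Jon has value 1353 mm → rank 2.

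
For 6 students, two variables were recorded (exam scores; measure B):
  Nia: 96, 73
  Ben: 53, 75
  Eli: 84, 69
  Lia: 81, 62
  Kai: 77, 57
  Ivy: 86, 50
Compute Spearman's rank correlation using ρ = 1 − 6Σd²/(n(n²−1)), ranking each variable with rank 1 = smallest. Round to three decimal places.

Ranks of variable 1: 6, 1, 4, 3, 2, 5
Ranks of variable 2: 5, 6, 4, 3, 2, 1
d = r₁ − r₂: 1, -5, 0, 0, 0, 4
d²: 1, 25, 0, 0, 0, 16; Σd² = 42
ρ = 1 − 6·42/(6·35) = 1 − 252/210 = -0.200

-0.200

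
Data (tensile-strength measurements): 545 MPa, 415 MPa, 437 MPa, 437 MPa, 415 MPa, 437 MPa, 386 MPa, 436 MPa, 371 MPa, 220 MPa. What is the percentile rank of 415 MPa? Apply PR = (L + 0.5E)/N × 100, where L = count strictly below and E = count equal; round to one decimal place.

N = 10.
Strictly below 415: 3. Equal to 415: 2.
PR = (3 + 0.5·2)/10 × 100 = 40.0

40.0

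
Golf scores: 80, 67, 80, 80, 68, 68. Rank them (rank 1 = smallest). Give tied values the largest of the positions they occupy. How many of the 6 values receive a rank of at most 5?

Sorted (ascending): 67, 68, 68, 80, 80, 80
The 2 values of 68 occupy positions 2–3 → each gets rank 3.
The 3 values of 80 occupy positions 4–6 → each gets rank 6.
Ranks ≤ 5: {1, 3, 3} → 3 values.

3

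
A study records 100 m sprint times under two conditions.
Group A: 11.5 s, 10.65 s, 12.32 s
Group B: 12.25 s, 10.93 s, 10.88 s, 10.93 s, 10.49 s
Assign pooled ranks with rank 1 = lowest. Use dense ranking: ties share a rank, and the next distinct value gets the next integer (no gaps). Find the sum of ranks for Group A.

14

Sorted (ascending): 10.49, 10.65, 10.88, 10.93, 10.93, 11.5, 12.25, 12.32
The 2 values of 10.93 share dense rank 4.
Remaining distinct values take the next consecutive integers.
Group A values → pooled ranks: 11.5→5, 10.65→2, 12.32→7
Rank sum = 5 + 2 + 7 = 14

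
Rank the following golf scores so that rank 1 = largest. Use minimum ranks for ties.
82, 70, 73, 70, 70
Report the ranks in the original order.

Sorted (descending): 82, 73, 70, 70, 70
The 3 values of 70 occupy positions 3–5 → each gets rank 3.

1, 3, 2, 3, 3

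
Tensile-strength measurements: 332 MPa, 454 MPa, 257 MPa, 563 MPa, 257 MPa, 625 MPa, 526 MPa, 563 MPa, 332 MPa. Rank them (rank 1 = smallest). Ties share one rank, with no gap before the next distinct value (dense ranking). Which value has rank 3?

Sorted (ascending): 257, 257, 332, 332, 454, 526, 563, 563, 625
The 2 values of 257 share dense rank 1.
The 2 values of 332 share dense rank 2.
The 2 values of 563 share dense rank 5.
Remaining distinct values take the next consecutive integers.
Rank 3 → value 454.

454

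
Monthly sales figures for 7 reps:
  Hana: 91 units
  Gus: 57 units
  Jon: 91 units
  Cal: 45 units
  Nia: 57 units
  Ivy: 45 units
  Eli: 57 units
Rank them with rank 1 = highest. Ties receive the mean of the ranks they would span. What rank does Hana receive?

1.5

Sorted (descending): 91, 91, 57, 57, 57, 45, 45
The 2 values of 91 occupy positions 1–2 → average rank (1+2)/2 = 1.5.
The 3 values of 57 occupy positions 3–5 → average rank 4.
The 2 values of 45 occupy positions 6–7 → average rank (6+7)/2 = 6.5.
Hana has value 91 units → rank 1.5.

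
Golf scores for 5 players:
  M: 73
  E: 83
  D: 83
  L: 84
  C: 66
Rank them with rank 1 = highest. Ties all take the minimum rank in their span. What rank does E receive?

2

Sorted (descending): 84, 83, 83, 73, 66
The 2 values of 83 occupy positions 2–3 → each gets rank 2.
E has value 83 → rank 2.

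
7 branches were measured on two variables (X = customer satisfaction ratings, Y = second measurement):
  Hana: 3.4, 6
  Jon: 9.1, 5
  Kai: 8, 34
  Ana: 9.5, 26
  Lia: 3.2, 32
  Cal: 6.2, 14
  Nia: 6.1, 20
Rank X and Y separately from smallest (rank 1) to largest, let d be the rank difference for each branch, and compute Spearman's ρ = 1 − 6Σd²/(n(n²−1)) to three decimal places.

-0.071

Ranks of variable 1: 2, 6, 5, 7, 1, 4, 3
Ranks of variable 2: 2, 1, 7, 5, 6, 3, 4
d = r₁ − r₂: 0, 5, -2, 2, -5, 1, -1
d²: 0, 25, 4, 4, 25, 1, 1; Σd² = 60
ρ = 1 − 6·60/(7·48) = 1 − 360/336 = -0.071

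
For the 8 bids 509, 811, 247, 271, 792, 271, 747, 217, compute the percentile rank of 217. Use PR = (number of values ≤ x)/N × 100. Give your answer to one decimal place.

N = 8.
Strictly below 217: 0. Equal to 217: 1.
PR = 1/8 × 100 = 12.5

12.5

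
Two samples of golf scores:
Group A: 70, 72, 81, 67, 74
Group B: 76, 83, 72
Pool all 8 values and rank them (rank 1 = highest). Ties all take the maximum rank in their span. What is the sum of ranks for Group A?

27

Sorted (descending): 83, 81, 76, 74, 72, 72, 70, 67
The 2 values of 72 occupy positions 5–6 → each gets rank 6.
Group A values → pooled ranks: 70→7, 72→6, 81→2, 67→8, 74→4
Rank sum = 7 + 6 + 2 + 8 + 4 = 27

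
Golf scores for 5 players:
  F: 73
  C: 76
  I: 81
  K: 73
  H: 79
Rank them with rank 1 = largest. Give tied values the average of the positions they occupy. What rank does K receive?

Sorted (descending): 81, 79, 76, 73, 73
The 2 values of 73 occupy positions 4–5 → average rank (4+5)/2 = 4.5.
K has value 73 → rank 4.5.

4.5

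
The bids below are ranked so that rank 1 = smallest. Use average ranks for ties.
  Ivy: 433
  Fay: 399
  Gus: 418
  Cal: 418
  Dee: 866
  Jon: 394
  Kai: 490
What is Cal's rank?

Sorted (ascending): 394, 399, 418, 418, 433, 490, 866
The 2 values of 418 occupy positions 3–4 → average rank (3+4)/2 = 3.5.
Cal has value 418 → rank 3.5.

3.5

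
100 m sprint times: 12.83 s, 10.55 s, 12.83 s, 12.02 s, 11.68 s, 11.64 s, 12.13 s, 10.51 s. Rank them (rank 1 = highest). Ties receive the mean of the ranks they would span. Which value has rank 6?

11.64

Sorted (descending): 12.83, 12.83, 12.13, 12.02, 11.68, 11.64, 10.55, 10.51
The 2 values of 12.83 occupy positions 1–2 → average rank (1+2)/2 = 1.5.
Rank 6 → value 11.64.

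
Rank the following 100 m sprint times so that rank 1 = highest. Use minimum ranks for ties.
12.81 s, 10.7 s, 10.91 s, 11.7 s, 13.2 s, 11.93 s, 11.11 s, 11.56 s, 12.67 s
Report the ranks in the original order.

Sorted (descending): 13.2, 12.81, 12.67, 11.93, 11.7, 11.56, 11.11, 10.91, 10.7
No ties — each value takes its position as its rank.

2, 9, 8, 5, 1, 4, 7, 6, 3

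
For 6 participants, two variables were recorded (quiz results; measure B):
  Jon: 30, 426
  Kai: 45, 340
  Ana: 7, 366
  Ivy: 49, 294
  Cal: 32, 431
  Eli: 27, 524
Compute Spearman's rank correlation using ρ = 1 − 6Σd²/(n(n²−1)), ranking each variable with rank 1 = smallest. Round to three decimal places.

Ranks of variable 1: 3, 5, 1, 6, 4, 2
Ranks of variable 2: 4, 2, 3, 1, 5, 6
d = r₁ − r₂: -1, 3, -2, 5, -1, -4
d²: 1, 9, 4, 25, 1, 16; Σd² = 56
ρ = 1 − 6·56/(6·35) = 1 − 336/210 = -0.600

-0.600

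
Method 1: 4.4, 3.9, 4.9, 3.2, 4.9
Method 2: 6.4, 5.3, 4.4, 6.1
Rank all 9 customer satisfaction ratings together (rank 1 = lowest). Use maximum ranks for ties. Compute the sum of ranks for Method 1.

Sorted (ascending): 3.2, 3.9, 4.4, 4.4, 4.9, 4.9, 5.3, 6.1, 6.4
The 2 values of 4.4 occupy positions 3–4 → each gets rank 4.
The 2 values of 4.9 occupy positions 5–6 → each gets rank 6.
Method 1 values → pooled ranks: 4.4→4, 3.9→2, 4.9→6, 3.2→1, 4.9→6
Rank sum = 4 + 2 + 6 + 1 + 6 = 19

19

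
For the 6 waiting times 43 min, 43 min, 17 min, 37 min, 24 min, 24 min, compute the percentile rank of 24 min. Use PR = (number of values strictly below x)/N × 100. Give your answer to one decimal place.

16.7

N = 6.
Strictly below 24: 1. Equal to 24: 2.
PR = 1/6 × 100 = 16.7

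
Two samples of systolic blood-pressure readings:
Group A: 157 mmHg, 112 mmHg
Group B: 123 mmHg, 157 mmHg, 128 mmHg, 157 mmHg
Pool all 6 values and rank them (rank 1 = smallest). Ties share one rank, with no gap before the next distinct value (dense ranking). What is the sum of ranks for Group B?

13

Sorted (ascending): 112, 123, 128, 157, 157, 157
The 3 values of 157 share dense rank 4.
Remaining distinct values take the next consecutive integers.
Group B values → pooled ranks: 123→2, 157→4, 128→3, 157→4
Rank sum = 2 + 4 + 3 + 4 = 13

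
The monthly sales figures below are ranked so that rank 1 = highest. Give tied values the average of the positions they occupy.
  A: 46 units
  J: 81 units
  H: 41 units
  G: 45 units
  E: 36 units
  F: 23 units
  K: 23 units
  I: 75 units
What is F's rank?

Sorted (descending): 81, 75, 46, 45, 41, 36, 23, 23
The 2 values of 23 occupy positions 7–8 → average rank (7+8)/2 = 7.5.
F has value 23 units → rank 7.5.

7.5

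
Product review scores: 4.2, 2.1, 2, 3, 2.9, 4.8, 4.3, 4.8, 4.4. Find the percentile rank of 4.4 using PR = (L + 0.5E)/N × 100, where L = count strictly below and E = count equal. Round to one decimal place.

N = 9.
Strictly below 4.4: 6. Equal to 4.4: 1.
PR = (6 + 0.5·1)/9 × 100 = 72.2

72.2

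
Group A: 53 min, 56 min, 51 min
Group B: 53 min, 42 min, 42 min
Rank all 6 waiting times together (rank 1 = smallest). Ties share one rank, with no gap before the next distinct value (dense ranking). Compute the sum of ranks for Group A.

Sorted (ascending): 42, 42, 51, 53, 53, 56
The 2 values of 42 share dense rank 1.
The 2 values of 53 share dense rank 3.
Remaining distinct values take the next consecutive integers.
Group A values → pooled ranks: 53→3, 56→4, 51→2
Rank sum = 3 + 4 + 2 = 9

9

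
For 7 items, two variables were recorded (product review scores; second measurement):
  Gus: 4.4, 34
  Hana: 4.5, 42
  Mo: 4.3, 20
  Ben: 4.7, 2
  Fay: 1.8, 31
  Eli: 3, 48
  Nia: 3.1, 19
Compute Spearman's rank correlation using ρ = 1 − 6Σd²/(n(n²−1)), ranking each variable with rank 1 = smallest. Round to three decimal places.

Ranks of variable 1: 5, 6, 4, 7, 1, 2, 3
Ranks of variable 2: 5, 6, 3, 1, 4, 7, 2
d = r₁ − r₂: 0, 0, 1, 6, -3, -5, 1
d²: 0, 0, 1, 36, 9, 25, 1; Σd² = 72
ρ = 1 − 6·72/(7·48) = 1 − 432/336 = -0.286

-0.286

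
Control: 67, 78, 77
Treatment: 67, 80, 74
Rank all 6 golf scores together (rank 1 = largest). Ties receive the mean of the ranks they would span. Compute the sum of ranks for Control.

10.5

Sorted (descending): 80, 78, 77, 74, 67, 67
The 2 values of 67 occupy positions 5–6 → average rank (5+6)/2 = 5.5.
Control values → pooled ranks: 67→5.5, 78→2, 77→3
Rank sum = 5.5 + 2 + 3 = 10.5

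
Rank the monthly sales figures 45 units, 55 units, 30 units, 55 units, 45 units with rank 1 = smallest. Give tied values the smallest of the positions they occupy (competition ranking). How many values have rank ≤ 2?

Sorted (ascending): 30, 45, 45, 55, 55
The 2 values of 45 occupy positions 2–3 → each gets rank 2.
The 2 values of 55 occupy positions 4–5 → each gets rank 4.
Ranks ≤ 2: {1, 2, 2} → 3 values.

3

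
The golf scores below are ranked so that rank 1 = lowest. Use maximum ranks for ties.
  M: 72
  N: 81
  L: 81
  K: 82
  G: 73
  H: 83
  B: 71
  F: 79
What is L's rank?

Sorted (ascending): 71, 72, 73, 79, 81, 81, 82, 83
The 2 values of 81 occupy positions 5–6 → each gets rank 6.
L has value 81 → rank 6.

6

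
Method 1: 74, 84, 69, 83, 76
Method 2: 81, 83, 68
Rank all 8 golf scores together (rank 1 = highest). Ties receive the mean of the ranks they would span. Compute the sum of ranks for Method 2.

Sorted (descending): 84, 83, 83, 81, 76, 74, 69, 68
The 2 values of 83 occupy positions 2–3 → average rank (2+3)/2 = 2.5.
Method 2 values → pooled ranks: 81→4, 83→2.5, 68→8
Rank sum = 4 + 2.5 + 8 = 14.5

14.5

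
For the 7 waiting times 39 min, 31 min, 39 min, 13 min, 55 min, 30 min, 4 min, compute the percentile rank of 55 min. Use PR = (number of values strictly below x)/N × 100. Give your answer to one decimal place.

N = 7.
Strictly below 55: 6. Equal to 55: 1.
PR = 6/7 × 100 = 85.7

85.7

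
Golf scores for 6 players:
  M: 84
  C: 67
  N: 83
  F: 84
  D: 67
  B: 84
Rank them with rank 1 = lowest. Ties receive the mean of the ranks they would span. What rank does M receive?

5

Sorted (ascending): 67, 67, 83, 84, 84, 84
The 2 values of 67 occupy positions 1–2 → average rank (1+2)/2 = 1.5.
The 3 values of 84 occupy positions 4–6 → average rank 5.
M has value 84 → rank 5.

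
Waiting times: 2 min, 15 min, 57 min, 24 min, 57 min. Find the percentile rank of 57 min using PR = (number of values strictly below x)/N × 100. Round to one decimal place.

N = 5.
Strictly below 57: 3. Equal to 57: 2.
PR = 3/5 × 100 = 60.0

60.0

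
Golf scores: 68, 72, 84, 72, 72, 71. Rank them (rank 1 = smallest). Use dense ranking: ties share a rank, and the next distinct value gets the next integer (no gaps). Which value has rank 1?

Sorted (ascending): 68, 71, 72, 72, 72, 84
The 3 values of 72 share dense rank 3.
Remaining distinct values take the next consecutive integers.
Rank 1 → value 68.

68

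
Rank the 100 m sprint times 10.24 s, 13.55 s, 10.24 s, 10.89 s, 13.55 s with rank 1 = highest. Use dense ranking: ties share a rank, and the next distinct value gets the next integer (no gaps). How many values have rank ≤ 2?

Sorted (descending): 13.55, 13.55, 10.89, 10.24, 10.24
The 2 values of 13.55 share dense rank 1.
The 2 values of 10.24 share dense rank 3.
Remaining distinct values take the next consecutive integers.
Ranks ≤ 2: {1, 1, 2} → 3 values.

3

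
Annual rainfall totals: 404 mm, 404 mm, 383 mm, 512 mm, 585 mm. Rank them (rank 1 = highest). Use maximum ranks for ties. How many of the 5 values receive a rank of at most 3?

Sorted (descending): 585, 512, 404, 404, 383
The 2 values of 404 occupy positions 3–4 → each gets rank 4.
Ranks ≤ 3: {1, 2} → 2 values.

2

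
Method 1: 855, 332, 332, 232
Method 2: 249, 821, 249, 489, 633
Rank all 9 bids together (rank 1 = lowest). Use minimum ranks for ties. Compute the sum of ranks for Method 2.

Sorted (ascending): 232, 249, 249, 332, 332, 489, 633, 821, 855
The 2 values of 249 occupy positions 2–3 → each gets rank 2.
The 2 values of 332 occupy positions 4–5 → each gets rank 4.
Method 2 values → pooled ranks: 249→2, 821→8, 249→2, 489→6, 633→7
Rank sum = 2 + 8 + 2 + 6 + 7 = 25

25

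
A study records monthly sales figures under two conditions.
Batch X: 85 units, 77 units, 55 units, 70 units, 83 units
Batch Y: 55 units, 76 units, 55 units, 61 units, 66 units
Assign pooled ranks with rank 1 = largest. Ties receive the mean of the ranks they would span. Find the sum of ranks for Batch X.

20

Sorted (descending): 85, 83, 77, 76, 70, 66, 61, 55, 55, 55
The 3 values of 55 occupy positions 8–10 → average rank 9.
Batch X values → pooled ranks: 85→1, 77→3, 55→9, 70→5, 83→2
Rank sum = 1 + 3 + 9 + 5 + 2 = 20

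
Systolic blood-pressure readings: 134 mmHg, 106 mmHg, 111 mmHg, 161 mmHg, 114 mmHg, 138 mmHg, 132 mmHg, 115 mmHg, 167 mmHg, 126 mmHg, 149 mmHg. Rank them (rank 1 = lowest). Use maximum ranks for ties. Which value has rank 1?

106

Sorted (ascending): 106, 111, 114, 115, 126, 132, 134, 138, 149, 161, 167
No ties — each value takes its position as its rank.
Rank 1 → value 106.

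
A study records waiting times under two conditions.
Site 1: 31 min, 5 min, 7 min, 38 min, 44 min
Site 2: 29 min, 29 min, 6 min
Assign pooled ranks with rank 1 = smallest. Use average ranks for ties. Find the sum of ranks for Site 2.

11

Sorted (ascending): 5, 6, 7, 29, 29, 31, 38, 44
The 2 values of 29 occupy positions 4–5 → average rank (4+5)/2 = 4.5.
Site 2 values → pooled ranks: 29→4.5, 29→4.5, 6→2
Rank sum = 4.5 + 4.5 + 2 = 11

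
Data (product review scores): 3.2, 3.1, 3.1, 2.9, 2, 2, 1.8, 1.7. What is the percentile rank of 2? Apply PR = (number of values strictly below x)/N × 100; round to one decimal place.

N = 8.
Strictly below 2: 2. Equal to 2: 2.
PR = 2/8 × 100 = 25.0

25.0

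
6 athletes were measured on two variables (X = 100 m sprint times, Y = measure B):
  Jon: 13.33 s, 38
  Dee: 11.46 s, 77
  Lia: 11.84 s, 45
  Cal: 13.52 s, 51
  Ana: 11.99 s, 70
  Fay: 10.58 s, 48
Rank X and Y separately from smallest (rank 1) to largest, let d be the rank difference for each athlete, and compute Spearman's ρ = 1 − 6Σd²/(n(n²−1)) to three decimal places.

Ranks of variable 1: 5, 2, 3, 6, 4, 1
Ranks of variable 2: 1, 6, 2, 4, 5, 3
d = r₁ − r₂: 4, -4, 1, 2, -1, -2
d²: 16, 16, 1, 4, 1, 4; Σd² = 42
ρ = 1 − 6·42/(6·35) = 1 − 252/210 = -0.200

-0.200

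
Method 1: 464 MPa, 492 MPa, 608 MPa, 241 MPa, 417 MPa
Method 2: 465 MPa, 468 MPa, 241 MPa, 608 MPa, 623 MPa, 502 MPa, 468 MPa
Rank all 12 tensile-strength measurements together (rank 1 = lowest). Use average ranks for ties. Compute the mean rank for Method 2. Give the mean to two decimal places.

7.29

Sorted (ascending): 241, 241, 417, 464, 465, 468, 468, 492, 502, 608, 608, 623
The 2 values of 241 occupy positions 1–2 → average rank (1+2)/2 = 1.5.
The 2 values of 468 occupy positions 6–7 → average rank (6+7)/2 = 6.5.
The 2 values of 608 occupy positions 10–11 → average rank (10+11)/2 = 10.5.
Method 2 values → pooled ranks: 465→5, 468→6.5, 241→1.5, 608→10.5, 623→12, 502→9, 468→6.5
Mean rank = (5 + 6.5 + 1.5 + 10.5 + 12 + 9 + 6.5) / 7 = 7.29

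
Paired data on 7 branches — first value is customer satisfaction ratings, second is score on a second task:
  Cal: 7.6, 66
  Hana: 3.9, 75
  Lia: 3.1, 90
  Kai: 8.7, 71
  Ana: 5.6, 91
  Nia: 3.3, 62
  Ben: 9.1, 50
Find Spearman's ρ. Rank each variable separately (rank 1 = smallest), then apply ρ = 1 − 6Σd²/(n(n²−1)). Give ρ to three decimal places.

Ranks of variable 1: 5, 3, 1, 6, 4, 2, 7
Ranks of variable 2: 3, 5, 6, 4, 7, 2, 1
d = r₁ − r₂: 2, -2, -5, 2, -3, 0, 6
d²: 4, 4, 25, 4, 9, 0, 36; Σd² = 82
ρ = 1 − 6·82/(7·48) = 1 − 492/336 = -0.464

-0.464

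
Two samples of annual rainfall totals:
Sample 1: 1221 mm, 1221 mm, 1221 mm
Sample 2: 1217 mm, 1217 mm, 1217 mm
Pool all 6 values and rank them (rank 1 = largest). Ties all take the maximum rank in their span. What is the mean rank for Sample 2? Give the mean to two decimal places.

Sorted (descending): 1221, 1221, 1221, 1217, 1217, 1217
The 3 values of 1221 occupy positions 1–3 → each gets rank 3.
The 3 values of 1217 occupy positions 4–6 → each gets rank 6.
Sample 2 values → pooled ranks: 1217→6, 1217→6, 1217→6
Mean rank = (6 + 6 + 6) / 3 = 6.00

6.00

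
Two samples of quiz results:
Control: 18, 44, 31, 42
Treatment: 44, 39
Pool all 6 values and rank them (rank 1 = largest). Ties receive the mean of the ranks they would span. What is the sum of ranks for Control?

Sorted (descending): 44, 44, 42, 39, 31, 18
The 2 values of 44 occupy positions 1–2 → average rank (1+2)/2 = 1.5.
Control values → pooled ranks: 18→6, 44→1.5, 31→5, 42→3
Rank sum = 6 + 1.5 + 5 + 3 = 15.5

15.5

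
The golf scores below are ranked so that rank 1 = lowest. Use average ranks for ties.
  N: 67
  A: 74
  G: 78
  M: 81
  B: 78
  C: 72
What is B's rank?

Sorted (ascending): 67, 72, 74, 78, 78, 81
The 2 values of 78 occupy positions 4–5 → average rank (4+5)/2 = 4.5.
B has value 78 → rank 4.5.

4.5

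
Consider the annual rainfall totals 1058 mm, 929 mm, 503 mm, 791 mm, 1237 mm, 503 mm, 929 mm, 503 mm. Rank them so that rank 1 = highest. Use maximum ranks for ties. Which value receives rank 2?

1058

Sorted (descending): 1237, 1058, 929, 929, 791, 503, 503, 503
The 2 values of 929 occupy positions 3–4 → each gets rank 4.
The 3 values of 503 occupy positions 6–8 → each gets rank 8.
Rank 2 → value 1058.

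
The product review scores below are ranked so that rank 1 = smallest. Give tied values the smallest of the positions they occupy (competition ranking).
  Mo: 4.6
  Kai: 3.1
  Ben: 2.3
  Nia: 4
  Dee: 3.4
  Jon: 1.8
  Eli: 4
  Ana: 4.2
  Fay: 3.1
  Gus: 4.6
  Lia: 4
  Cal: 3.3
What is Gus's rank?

Sorted (ascending): 1.8, 2.3, 3.1, 3.1, 3.3, 3.4, 4, 4, 4, 4.2, 4.6, 4.6
The 2 values of 3.1 occupy positions 3–4 → each gets rank 3.
The 3 values of 4 occupy positions 7–9 → each gets rank 7.
The 2 values of 4.6 occupy positions 11–12 → each gets rank 11.
Gus has value 4.6 → rank 11.

11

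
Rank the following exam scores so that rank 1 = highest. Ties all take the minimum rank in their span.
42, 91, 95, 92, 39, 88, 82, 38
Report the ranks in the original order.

Sorted (descending): 95, 92, 91, 88, 82, 42, 39, 38
No ties — each value takes its position as its rank.

6, 3, 1, 2, 7, 4, 5, 8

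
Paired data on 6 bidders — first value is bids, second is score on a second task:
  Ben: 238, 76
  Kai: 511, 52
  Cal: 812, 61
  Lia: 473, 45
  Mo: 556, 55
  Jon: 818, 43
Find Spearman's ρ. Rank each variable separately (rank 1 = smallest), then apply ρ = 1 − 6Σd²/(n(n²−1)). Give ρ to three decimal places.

Ranks of variable 1: 1, 3, 5, 2, 4, 6
Ranks of variable 2: 6, 3, 5, 2, 4, 1
d = r₁ − r₂: -5, 0, 0, 0, 0, 5
d²: 25, 0, 0, 0, 0, 25; Σd² = 50
ρ = 1 − 6·50/(6·35) = 1 − 300/210 = -0.429

-0.429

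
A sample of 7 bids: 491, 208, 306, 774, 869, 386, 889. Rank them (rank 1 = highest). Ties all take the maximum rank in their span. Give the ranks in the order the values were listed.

Sorted (descending): 889, 869, 774, 491, 386, 306, 208
No ties — each value takes its position as its rank.

4, 7, 6, 3, 2, 5, 1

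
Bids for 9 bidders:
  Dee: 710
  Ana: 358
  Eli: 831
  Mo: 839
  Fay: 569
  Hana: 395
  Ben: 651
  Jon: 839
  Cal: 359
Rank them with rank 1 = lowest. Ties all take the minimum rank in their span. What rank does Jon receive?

8

Sorted (ascending): 358, 359, 395, 569, 651, 710, 831, 839, 839
The 2 values of 839 occupy positions 8–9 → each gets rank 8.
Jon has value 839 → rank 8.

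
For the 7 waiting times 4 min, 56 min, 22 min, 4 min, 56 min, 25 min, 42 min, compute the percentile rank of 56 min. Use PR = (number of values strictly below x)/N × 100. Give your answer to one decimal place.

N = 7.
Strictly below 56: 5. Equal to 56: 2.
PR = 5/7 × 100 = 71.4

71.4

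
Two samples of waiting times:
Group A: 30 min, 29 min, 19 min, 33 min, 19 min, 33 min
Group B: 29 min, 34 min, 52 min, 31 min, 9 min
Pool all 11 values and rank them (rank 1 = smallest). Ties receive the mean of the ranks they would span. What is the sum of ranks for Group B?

Sorted (ascending): 9, 19, 19, 29, 29, 30, 31, 33, 33, 34, 52
The 2 values of 19 occupy positions 2–3 → average rank (2+3)/2 = 2.5.
The 2 values of 29 occupy positions 4–5 → average rank (4+5)/2 = 4.5.
The 2 values of 33 occupy positions 8–9 → average rank (8+9)/2 = 8.5.
Group B values → pooled ranks: 29→4.5, 34→10, 52→11, 31→7, 9→1
Rank sum = 4.5 + 10 + 11 + 7 + 1 = 33.5

33.5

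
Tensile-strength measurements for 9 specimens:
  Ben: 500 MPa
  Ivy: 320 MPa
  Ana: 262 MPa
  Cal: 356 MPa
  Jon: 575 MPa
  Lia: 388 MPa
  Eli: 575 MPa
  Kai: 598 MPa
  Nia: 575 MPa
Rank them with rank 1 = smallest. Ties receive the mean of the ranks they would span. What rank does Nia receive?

7

Sorted (ascending): 262, 320, 356, 388, 500, 575, 575, 575, 598
The 3 values of 575 occupy positions 6–8 → average rank 7.
Nia has value 575 MPa → rank 7.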